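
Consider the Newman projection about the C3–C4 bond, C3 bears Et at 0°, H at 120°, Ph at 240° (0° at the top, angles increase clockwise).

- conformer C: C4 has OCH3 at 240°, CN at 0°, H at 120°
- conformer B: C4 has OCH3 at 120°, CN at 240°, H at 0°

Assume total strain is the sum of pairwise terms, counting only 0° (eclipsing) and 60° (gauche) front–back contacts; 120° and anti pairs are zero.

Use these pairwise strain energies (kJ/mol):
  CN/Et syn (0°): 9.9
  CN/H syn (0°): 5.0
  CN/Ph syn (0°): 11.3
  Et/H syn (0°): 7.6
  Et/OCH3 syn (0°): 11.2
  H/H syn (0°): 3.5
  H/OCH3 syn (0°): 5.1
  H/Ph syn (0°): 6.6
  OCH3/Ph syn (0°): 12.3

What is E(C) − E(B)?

+1.7 kJ/mol

C is eclipsed. Et at 0° is eclipsed with CN at 0° (9.9); H at 120° is eclipsed with H at 120° (3.5); Ph at 240° is eclipsed with OCH3 at 240° (12.3). Total 25.7 kJ/mol.
B is eclipsed. Et at 0° is eclipsed with H at 0° (7.6); H at 120° is eclipsed with OCH3 at 120° (5.1); Ph at 240° is eclipsed with CN at 240° (11.3). Total 24.0 kJ/mol.
E(C) − E(B) = 25.7 − 24.0 = +1.7 kJ/mol.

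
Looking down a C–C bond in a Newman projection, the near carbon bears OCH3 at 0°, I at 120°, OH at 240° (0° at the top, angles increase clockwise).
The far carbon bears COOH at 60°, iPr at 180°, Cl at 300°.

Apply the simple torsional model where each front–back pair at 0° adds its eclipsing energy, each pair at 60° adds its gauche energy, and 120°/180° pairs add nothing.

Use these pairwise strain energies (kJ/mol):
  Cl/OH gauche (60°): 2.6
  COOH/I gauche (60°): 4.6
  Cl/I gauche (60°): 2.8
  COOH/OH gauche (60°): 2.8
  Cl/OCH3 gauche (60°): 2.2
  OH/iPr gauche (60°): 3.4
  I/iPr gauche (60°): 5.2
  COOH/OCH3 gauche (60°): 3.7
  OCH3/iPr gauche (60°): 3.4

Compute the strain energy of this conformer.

This conformer (staggered): OCH3–COOH gauche, OCH3–Cl gauche, I–COOH gauche, I–iPr gauche, OH–iPr gauche, OH–Cl gauche; 3.7 + 2.2 + 4.6 + 5.2 + 3.4 + 2.6 = 21.7 kJ/mol.

21.7 kJ/mol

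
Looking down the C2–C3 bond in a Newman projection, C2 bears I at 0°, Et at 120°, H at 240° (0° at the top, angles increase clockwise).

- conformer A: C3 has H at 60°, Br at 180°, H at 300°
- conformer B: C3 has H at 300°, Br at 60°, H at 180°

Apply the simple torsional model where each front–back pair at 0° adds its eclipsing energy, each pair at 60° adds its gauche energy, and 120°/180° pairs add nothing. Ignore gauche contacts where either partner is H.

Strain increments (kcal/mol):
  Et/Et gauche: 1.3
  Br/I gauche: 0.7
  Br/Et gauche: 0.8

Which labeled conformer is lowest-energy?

A (staggered): Et–Br gauche; 0.8 = 0.8 kcal/mol.
B (staggered): I–Br gauche, Et–Br gauche; 0.7 + 0.8 = 1.5 kcal/mol.
A has the lowest total (0.8 kcal/mol).

A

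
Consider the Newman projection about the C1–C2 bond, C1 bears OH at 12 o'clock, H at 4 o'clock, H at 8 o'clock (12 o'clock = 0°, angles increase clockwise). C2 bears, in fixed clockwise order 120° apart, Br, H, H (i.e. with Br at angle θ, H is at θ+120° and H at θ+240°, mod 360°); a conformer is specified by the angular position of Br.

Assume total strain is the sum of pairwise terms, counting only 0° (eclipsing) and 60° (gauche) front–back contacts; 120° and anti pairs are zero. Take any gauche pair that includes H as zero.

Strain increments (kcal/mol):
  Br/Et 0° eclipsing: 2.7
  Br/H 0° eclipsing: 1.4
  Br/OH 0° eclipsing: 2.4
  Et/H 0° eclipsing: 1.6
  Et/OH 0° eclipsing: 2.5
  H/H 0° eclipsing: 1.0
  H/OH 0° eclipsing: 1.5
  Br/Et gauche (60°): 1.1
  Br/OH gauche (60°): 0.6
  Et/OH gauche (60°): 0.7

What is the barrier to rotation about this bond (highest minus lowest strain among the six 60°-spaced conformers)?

Br at 0° (eclipsed): OH(0°)/Br(0°) eclipsed 2.4; H(120°)/H(120°) eclipsed 1.0; H(240°)/H(240°) eclipsed 1.0 → 4.4 kcal/mol.
Br at 60° (staggered): OH(0°)/Br(60°) gauche 0.6 → 0.6 kcal/mol.
Br at 120° (eclipsed): OH(0°)/H(0°) eclipsed 1.5; H(120°)/Br(120°) eclipsed 1.4; H(240°)/H(240°) eclipsed 1.0 → 3.9 kcal/mol.
Br at 180° (staggered): no non-H gauche contacts → 0.0 kcal/mol.
Br at 240° (eclipsed): OH(0°)/H(0°) eclipsed 1.5; H(120°)/H(120°) eclipsed 1.0; H(240°)/Br(240°) eclipsed 1.4 → 3.9 kcal/mol.
Br at 300° (staggered): OH(0°)/Br(300°) gauche 0.6 → 0.6 kcal/mol.
Max at 0° (4.4 kcal/mol), min at 180° (0.0 kcal/mol); barrier = 4.4 kcal/mol.

4.4 kcal/mol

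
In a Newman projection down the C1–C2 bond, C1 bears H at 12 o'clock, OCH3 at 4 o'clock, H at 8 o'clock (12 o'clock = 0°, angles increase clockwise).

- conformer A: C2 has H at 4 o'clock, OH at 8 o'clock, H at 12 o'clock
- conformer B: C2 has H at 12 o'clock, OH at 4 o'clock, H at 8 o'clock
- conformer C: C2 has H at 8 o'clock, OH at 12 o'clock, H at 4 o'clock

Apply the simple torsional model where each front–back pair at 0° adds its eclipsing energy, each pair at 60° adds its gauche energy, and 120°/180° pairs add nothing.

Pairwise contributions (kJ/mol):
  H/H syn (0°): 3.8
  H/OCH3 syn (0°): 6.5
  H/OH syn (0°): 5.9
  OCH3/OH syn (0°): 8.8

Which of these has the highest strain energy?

A (eclipsed): H(0°)/H(0°) eclipsed 3.8; OCH3(120°)/H(120°) eclipsed 6.5; H(240°)/OH(240°) eclipsed 5.9 → 16.2 kJ/mol.
B (eclipsed): H(0°)/H(0°) eclipsed 3.8; OCH3(120°)/OH(120°) eclipsed 8.8; H(240°)/H(240°) eclipsed 3.8 → 16.4 kJ/mol.
C (eclipsed): H(0°)/OH(0°) eclipsed 5.9; OCH3(120°)/H(120°) eclipsed 6.5; H(240°)/H(240°) eclipsed 3.8 → 16.2 kJ/mol.
B has the highest total (16.4 kJ/mol).

B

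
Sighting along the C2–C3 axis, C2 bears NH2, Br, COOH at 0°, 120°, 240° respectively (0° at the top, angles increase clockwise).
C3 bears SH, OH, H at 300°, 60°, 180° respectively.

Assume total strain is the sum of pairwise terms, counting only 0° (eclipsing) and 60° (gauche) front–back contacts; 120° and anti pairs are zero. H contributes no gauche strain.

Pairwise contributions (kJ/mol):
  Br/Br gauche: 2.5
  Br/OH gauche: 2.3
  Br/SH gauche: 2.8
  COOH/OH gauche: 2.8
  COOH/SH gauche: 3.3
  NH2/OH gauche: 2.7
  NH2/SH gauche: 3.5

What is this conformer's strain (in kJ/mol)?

11.8 kJ/mol

This conformer is staggered. NH2 at 0° is gauche with SH at 300° (3.5); NH2 at 0° is gauche with OH at 60° (2.7); Br at 120° is gauche with OH at 60° (2.3); COOH at 240° is gauche with SH at 300° (3.3). Total 11.8 kJ/mol.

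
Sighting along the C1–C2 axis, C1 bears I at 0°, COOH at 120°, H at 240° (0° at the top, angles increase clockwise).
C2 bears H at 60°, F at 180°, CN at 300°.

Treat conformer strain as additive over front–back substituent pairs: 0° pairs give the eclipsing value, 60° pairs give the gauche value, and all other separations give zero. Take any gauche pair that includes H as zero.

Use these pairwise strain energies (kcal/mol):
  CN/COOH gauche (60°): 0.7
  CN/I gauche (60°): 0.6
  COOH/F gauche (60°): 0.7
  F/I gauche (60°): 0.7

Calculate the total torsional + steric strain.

This conformer (staggered): I(0°)/CN(300°) gauche 0.6; COOH(120°)/F(180°) gauche 0.7 → 1.3 kcal/mol.

1.3 kcal/mol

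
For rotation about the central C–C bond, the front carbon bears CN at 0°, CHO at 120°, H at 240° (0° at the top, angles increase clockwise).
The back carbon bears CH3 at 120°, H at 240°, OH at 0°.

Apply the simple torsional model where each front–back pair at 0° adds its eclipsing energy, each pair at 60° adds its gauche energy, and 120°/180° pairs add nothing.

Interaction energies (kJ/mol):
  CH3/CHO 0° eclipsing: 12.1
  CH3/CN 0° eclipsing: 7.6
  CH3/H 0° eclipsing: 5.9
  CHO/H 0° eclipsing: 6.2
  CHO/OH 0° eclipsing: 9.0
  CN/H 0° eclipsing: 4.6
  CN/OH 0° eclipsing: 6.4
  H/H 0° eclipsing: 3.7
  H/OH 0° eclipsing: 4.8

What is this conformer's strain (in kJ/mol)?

22.2 kJ/mol

This conformer (eclipsed): CN(0°)/OH(0°) eclipsed 6.4; CHO(120°)/CH3(120°) eclipsed 12.1; H(240°)/H(240°) eclipsed 3.7 → 22.2 kJ/mol.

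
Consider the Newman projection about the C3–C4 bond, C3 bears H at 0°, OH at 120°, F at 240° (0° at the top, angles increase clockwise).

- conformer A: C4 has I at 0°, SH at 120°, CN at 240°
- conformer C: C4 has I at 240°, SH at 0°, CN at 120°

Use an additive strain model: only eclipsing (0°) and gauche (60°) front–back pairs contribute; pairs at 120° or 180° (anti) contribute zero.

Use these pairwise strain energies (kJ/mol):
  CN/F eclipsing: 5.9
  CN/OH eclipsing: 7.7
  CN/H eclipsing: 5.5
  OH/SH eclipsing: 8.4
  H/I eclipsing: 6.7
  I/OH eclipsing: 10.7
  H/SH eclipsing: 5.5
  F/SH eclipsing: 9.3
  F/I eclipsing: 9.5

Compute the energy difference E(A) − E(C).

-1.7 kJ/mol

A (eclipsed): H(0°)/I(0°) eclipsed 6.7; OH(120°)/SH(120°) eclipsed 8.4; F(240°)/CN(240°) eclipsed 5.9 → 21.0 kJ/mol.
C (eclipsed): H(0°)/SH(0°) eclipsed 5.5; OH(120°)/CN(120°) eclipsed 7.7; F(240°)/I(240°) eclipsed 9.5 → 22.7 kJ/mol.
E(A) − E(C) = 21.0 − 22.7 = -1.7 kJ/mol.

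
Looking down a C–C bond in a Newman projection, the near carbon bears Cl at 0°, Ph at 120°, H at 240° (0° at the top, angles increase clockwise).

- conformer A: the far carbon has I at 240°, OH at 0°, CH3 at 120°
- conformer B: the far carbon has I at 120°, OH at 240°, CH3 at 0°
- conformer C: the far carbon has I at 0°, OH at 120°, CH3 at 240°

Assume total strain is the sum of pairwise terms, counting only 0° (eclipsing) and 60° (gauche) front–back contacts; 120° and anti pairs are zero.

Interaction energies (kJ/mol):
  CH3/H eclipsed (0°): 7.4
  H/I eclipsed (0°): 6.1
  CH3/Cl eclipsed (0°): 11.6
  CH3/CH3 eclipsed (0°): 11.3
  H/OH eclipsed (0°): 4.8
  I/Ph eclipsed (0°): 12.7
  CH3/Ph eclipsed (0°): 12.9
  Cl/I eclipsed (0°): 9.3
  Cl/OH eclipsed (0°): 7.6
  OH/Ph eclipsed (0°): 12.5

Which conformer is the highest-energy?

A (eclipsed): Cl(0°)/OH(0°) eclipsed 7.6; Ph(120°)/CH3(120°) eclipsed 12.9; H(240°)/I(240°) eclipsed 6.1 → 26.6 kJ/mol.
B (eclipsed): Cl(0°)/CH3(0°) eclipsed 11.6; Ph(120°)/I(120°) eclipsed 12.7; H(240°)/OH(240°) eclipsed 4.8 → 29.1 kJ/mol.
C (eclipsed): Cl(0°)/I(0°) eclipsed 9.3; Ph(120°)/OH(120°) eclipsed 12.5; H(240°)/CH3(240°) eclipsed 7.4 → 29.2 kJ/mol.
C has the highest total (29.2 kJ/mol).

C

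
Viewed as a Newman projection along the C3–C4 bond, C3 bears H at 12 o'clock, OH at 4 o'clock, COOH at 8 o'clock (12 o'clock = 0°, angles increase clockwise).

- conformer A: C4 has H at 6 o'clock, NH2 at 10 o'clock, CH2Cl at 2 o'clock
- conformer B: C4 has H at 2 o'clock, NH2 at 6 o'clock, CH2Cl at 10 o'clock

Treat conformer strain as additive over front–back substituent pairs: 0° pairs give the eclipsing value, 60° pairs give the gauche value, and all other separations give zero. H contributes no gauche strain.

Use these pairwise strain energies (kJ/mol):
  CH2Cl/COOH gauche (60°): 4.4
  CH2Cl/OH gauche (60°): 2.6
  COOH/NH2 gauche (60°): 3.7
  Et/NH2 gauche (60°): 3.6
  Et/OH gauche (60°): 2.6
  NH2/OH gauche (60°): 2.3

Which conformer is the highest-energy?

A (staggered): OH–CH2Cl gauche, COOH–NH2 gauche; 2.6 + 3.7 = 6.3 kJ/mol.
B (staggered): OH–NH2 gauche, COOH–NH2 gauche, COOH–CH2Cl gauche; 2.3 + 3.7 + 4.4 = 10.4 kJ/mol.
B has the highest total (10.4 kJ/mol).

B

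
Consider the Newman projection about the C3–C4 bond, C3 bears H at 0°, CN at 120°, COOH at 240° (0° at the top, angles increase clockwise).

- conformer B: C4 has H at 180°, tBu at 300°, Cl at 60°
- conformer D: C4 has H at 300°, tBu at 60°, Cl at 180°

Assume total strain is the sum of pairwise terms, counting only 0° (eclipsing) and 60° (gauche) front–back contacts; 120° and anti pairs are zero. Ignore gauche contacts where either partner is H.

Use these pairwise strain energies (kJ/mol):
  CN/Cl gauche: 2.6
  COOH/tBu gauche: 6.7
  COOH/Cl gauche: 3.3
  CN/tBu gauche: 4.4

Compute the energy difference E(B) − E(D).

-1.0 kJ/mol

B (staggered): CN(120°)/Cl(60°) gauche 2.6; COOH(240°)/tBu(300°) gauche 6.7 → 9.3 kJ/mol.
D (staggered): CN(120°)/tBu(60°) gauche 4.4; CN(120°)/Cl(180°) gauche 2.6; COOH(240°)/Cl(180°) gauche 3.3 → 10.3 kJ/mol.
E(B) − E(D) = 9.3 − 10.3 = -1.0 kJ/mol.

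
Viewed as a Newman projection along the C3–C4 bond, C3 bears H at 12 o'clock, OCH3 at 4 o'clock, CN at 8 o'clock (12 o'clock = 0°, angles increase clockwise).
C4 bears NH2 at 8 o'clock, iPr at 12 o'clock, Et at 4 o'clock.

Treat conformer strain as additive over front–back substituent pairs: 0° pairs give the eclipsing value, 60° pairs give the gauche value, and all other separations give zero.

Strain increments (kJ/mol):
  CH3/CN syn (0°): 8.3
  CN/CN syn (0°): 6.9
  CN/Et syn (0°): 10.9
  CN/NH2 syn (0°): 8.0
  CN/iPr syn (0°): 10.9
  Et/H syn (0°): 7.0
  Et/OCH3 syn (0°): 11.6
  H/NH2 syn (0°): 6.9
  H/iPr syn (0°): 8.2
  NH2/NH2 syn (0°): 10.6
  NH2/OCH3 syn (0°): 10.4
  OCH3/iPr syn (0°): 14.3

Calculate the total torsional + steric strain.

This conformer (eclipsed): H(0°)/iPr(0°) eclipsed 8.2; OCH3(120°)/Et(120°) eclipsed 11.6; CN(240°)/NH2(240°) eclipsed 8.0 → 27.8 kJ/mol.

27.8 kJ/mol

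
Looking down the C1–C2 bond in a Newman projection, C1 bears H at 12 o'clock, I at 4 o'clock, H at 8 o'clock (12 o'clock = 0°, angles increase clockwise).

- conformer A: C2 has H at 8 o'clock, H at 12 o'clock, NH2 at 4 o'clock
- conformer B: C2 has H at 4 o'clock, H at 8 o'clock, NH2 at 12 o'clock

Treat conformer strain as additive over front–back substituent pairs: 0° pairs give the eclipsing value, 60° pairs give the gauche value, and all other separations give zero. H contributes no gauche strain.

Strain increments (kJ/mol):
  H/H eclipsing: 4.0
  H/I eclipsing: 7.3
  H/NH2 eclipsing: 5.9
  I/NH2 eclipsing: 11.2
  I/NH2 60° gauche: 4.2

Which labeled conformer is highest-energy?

A (eclipsed): H(0°)/H(0°) eclipsed 4.0; I(120°)/NH2(120°) eclipsed 11.2; H(240°)/H(240°) eclipsed 4.0 → 19.2 kJ/mol.
B (eclipsed): H(0°)/NH2(0°) eclipsed 5.9; I(120°)/H(120°) eclipsed 7.3; H(240°)/H(240°) eclipsed 4.0 → 17.2 kJ/mol.
A has the highest total (19.2 kJ/mol).

A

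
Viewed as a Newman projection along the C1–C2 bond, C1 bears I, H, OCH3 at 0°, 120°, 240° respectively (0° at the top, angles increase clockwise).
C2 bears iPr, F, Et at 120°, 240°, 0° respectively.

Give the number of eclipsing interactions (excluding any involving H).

Non-H eclipsing pairs: I(0°)/Et(0°); OCH3(240°)/F(240°) — 2 interactions.

2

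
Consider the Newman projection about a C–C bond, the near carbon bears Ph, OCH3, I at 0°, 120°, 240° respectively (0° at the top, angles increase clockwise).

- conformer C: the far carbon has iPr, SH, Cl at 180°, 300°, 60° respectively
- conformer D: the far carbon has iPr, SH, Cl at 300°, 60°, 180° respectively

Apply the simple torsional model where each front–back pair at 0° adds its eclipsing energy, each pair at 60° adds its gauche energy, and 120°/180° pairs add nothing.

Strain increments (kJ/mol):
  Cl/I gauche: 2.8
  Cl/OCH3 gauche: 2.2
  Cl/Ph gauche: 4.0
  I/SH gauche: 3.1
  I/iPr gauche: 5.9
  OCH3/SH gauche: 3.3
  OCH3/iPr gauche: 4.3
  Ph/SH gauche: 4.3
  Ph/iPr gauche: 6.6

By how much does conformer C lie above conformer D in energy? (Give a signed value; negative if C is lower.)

-1.3 kJ/mol

C is staggered. Ph at 0° is gauche with SH at 300° (4.3); Ph at 0° is gauche with Cl at 60° (4.0); OCH3 at 120° is gauche with iPr at 180° (4.3); OCH3 at 120° is gauche with Cl at 60° (2.2); I at 240° is gauche with iPr at 180° (5.9); I at 240° is gauche with SH at 300° (3.1). Total 23.8 kJ/mol.
D is staggered. Ph at 0° is gauche with iPr at 300° (6.6); Ph at 0° is gauche with SH at 60° (4.3); OCH3 at 120° is gauche with SH at 60° (3.3); OCH3 at 120° is gauche with Cl at 180° (2.2); I at 240° is gauche with iPr at 300° (5.9); I at 240° is gauche with Cl at 180° (2.8). Total 25.1 kJ/mol.
E(C) − E(D) = 23.8 − 25.1 = -1.3 kJ/mol.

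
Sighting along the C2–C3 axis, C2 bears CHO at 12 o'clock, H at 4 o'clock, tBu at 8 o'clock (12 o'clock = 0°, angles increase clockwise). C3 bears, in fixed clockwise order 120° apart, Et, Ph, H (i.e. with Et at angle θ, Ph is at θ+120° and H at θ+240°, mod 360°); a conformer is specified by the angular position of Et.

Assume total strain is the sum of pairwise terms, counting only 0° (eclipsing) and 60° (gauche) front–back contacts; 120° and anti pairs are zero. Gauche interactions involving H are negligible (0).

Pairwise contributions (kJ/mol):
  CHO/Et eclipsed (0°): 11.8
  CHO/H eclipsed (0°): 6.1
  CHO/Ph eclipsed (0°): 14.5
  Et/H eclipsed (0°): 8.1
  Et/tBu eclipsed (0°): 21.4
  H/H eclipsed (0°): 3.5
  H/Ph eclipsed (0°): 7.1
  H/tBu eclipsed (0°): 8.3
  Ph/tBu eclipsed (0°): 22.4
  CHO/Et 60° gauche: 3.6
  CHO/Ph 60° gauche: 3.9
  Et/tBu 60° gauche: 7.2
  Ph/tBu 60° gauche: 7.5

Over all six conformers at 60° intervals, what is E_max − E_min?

Et at 0° is eclipsed. CHO at 0° is eclipsed with Et at 0° (11.8); H at 120° is eclipsed with Ph at 120° (7.1); tBu at 240° is eclipsed with H at 240° (8.3). Total 27.2 kJ/mol.
Et at 60° is staggered. CHO at 0° is gauche with Et at 60° (3.6); tBu at 240° is gauche with Ph at 180° (7.5). Total 11.1 kJ/mol.
Et at 120° is eclipsed. CHO at 0° is eclipsed with H at 0° (6.1); H at 120° is eclipsed with Et at 120° (8.1); tBu at 240° is eclipsed with Ph at 240° (22.4). Total 36.6 kJ/mol.
Et at 180° is staggered. CHO at 0° is gauche with Ph at 300° (3.9); tBu at 240° is gauche with Et at 180° (7.2); tBu at 240° is gauche with Ph at 300° (7.5). Total 18.6 kJ/mol.
Et at 240° is eclipsed. CHO at 0° is eclipsed with Ph at 0° (14.5); H at 120° is eclipsed with H at 120° (3.5); tBu at 240° is eclipsed with Et at 240° (21.4). Total 39.4 kJ/mol.
Et at 300° is staggered. CHO at 0° is gauche with Et at 300° (3.6); CHO at 0° is gauche with Ph at 60° (3.9); tBu at 240° is gauche with Et at 300° (7.2). Total 14.7 kJ/mol.
Max at 240° (39.4 kJ/mol), min at 60° (11.1 kJ/mol); barrier = 28.3 kJ/mol.

28.3 kJ/mol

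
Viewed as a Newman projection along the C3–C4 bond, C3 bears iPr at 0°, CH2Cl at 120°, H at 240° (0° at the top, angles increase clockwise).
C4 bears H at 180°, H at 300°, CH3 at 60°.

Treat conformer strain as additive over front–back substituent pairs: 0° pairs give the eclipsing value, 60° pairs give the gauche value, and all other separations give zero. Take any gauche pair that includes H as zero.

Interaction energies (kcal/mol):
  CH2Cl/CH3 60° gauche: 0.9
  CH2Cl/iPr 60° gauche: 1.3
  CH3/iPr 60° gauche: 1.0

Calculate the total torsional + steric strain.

This conformer (staggered): iPr–CH3 gauche, CH2Cl–CH3 gauche; 1.0 + 0.9 = 1.9 kcal/mol.

1.9 kcal/mol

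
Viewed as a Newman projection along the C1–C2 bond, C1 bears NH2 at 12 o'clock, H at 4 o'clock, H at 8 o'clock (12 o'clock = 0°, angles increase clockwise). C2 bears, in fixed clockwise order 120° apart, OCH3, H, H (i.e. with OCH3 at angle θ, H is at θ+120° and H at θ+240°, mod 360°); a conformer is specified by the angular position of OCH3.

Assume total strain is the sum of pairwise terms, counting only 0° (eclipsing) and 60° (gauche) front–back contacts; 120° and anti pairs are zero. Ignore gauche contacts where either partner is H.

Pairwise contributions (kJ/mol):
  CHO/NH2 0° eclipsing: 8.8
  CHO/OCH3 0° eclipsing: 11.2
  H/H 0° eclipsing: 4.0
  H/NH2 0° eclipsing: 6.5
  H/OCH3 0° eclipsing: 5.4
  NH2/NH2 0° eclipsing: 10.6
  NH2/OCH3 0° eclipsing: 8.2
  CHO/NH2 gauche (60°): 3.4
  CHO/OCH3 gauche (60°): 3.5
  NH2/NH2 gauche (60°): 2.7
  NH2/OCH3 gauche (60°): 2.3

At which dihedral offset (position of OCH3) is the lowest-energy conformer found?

180°

OCH3 at 0° (eclipsed): NH2(0°)/OCH3(0°) eclipsed 8.2; H(120°)/H(120°) eclipsed 4.0; H(240°)/H(240°) eclipsed 4.0 → 16.2 kJ/mol.
OCH3 at 60° (staggered): NH2(0°)/OCH3(60°) gauche 2.3 → 2.3 kJ/mol.
OCH3 at 120° (eclipsed): NH2(0°)/H(0°) eclipsed 6.5; H(120°)/OCH3(120°) eclipsed 5.4; H(240°)/H(240°) eclipsed 4.0 → 15.9 kJ/mol.
OCH3 at 180° (staggered): no non-H gauche contacts → 0.0 kJ/mol.
OCH3 at 240° (eclipsed): NH2(0°)/H(0°) eclipsed 6.5; H(120°)/H(120°) eclipsed 4.0; H(240°)/OCH3(240°) eclipsed 5.4 → 15.9 kJ/mol.
OCH3 at 300° (staggered): NH2(0°)/OCH3(300°) gauche 2.3 → 2.3 kJ/mol.
The minimum (0.0 kJ/mol) occurs with OCH3 at 180°.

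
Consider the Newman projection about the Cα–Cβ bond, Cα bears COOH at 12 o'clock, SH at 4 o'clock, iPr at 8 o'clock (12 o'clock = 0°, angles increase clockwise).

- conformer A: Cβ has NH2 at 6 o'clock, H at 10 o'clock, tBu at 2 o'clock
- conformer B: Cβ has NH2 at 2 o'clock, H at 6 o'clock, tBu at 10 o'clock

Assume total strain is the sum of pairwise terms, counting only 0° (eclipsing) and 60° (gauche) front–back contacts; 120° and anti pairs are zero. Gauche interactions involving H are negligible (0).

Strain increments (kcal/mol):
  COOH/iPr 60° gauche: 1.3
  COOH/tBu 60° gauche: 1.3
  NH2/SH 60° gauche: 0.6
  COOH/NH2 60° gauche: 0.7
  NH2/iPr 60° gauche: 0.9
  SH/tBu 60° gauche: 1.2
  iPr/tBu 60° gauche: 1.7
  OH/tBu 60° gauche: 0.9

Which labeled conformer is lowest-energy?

A is staggered. COOH at 0° is gauche with tBu at 60° (1.3); SH at 120° is gauche with NH2 at 180° (0.6); SH at 120° is gauche with tBu at 60° (1.2); iPr at 240° is gauche with NH2 at 180° (0.9). Total 4.0 kcal/mol.
B is staggered. COOH at 0° is gauche with NH2 at 60° (0.7); COOH at 0° is gauche with tBu at 300° (1.3); SH at 120° is gauche with NH2 at 60° (0.6); iPr at 240° is gauche with tBu at 300° (1.7). Total 4.3 kcal/mol.
A has the lowest total (4.0 kcal/mol).

A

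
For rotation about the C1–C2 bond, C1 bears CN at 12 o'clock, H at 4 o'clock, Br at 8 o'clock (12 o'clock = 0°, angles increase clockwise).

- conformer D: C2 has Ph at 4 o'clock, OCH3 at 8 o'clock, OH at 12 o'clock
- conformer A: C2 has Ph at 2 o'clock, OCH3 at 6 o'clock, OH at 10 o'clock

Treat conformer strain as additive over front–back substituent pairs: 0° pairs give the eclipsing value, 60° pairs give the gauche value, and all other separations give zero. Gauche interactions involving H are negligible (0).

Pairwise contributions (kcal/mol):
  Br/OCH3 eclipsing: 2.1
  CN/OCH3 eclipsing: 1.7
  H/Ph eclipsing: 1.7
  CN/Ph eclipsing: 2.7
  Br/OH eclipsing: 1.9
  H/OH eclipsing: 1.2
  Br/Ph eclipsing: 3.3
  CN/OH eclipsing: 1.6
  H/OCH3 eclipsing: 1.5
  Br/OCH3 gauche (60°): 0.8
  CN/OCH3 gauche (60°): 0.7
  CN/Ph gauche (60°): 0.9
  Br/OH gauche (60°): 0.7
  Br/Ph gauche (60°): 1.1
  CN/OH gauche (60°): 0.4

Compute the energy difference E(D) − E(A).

D (eclipsed): CN–OH eclipsed, H–Ph eclipsed, Br–OCH3 eclipsed; 1.6 + 1.7 + 2.1 = 5.4 kcal/mol.
A (staggered): CN–Ph gauche, CN–OH gauche, Br–OCH3 gauche, Br–OH gauche; 0.9 + 0.4 + 0.8 + 0.7 = 2.8 kcal/mol.
E(D) − E(A) = 5.4 − 2.8 = +2.6 kcal/mol.

+2.6 kcal/mol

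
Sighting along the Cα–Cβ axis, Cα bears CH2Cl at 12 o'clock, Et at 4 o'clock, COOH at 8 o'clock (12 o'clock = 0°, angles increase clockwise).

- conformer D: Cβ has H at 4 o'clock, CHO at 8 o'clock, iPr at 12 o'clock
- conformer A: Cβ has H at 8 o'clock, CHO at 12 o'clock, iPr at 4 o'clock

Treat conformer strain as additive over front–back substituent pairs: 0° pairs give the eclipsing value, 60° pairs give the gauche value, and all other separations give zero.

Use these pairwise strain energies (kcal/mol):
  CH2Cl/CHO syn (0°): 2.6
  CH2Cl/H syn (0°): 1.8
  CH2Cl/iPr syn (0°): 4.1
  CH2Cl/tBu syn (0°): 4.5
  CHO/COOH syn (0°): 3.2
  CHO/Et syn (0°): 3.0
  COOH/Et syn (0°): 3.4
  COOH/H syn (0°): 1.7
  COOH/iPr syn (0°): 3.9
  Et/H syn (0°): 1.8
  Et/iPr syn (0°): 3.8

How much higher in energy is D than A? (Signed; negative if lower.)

D (eclipsed): CH2Cl(0°)/iPr(0°) eclipsed 4.1; Et(120°)/H(120°) eclipsed 1.8; COOH(240°)/CHO(240°) eclipsed 3.2 → 9.1 kcal/mol.
A (eclipsed): CH2Cl(0°)/CHO(0°) eclipsed 2.6; Et(120°)/iPr(120°) eclipsed 3.8; COOH(240°)/H(240°) eclipsed 1.7 → 8.1 kcal/mol.
E(D) − E(A) = 9.1 − 8.1 = +1.0 kcal/mol.

+1.0 kcal/mol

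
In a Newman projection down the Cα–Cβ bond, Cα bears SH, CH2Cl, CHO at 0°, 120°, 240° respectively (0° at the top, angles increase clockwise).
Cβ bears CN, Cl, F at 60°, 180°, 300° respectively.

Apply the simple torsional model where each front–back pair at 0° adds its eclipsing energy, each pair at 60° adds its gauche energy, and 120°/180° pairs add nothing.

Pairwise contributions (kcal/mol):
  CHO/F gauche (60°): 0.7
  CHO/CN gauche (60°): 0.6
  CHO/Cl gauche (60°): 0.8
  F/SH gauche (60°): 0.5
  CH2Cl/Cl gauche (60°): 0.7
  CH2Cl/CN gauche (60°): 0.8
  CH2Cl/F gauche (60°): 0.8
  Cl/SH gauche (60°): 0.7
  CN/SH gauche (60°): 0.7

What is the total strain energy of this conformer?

4.2 kcal/mol

This conformer (staggered): SH–CN gauche, SH–F gauche, CH2Cl–CN gauche, CH2Cl–Cl gauche, CHO–Cl gauche, CHO–F gauche; 0.7 + 0.5 + 0.8 + 0.7 + 0.8 + 0.7 = 4.2 kcal/mol.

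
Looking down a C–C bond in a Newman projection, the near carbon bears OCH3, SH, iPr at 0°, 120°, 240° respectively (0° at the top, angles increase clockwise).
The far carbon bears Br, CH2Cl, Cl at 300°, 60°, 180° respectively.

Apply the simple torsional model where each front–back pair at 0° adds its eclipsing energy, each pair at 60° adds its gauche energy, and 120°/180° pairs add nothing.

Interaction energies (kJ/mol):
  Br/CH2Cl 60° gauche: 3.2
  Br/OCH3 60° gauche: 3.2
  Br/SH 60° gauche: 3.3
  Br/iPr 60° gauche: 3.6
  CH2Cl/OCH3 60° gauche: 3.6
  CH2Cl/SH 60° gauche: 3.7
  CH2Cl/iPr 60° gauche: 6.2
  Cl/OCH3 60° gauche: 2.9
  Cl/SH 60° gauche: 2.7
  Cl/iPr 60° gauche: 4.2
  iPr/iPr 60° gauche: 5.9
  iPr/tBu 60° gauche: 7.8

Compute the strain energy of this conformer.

21.0 kJ/mol

This conformer (staggered): OCH3(0°)/Br(300°) gauche 3.2; OCH3(0°)/CH2Cl(60°) gauche 3.6; SH(120°)/CH2Cl(60°) gauche 3.7; SH(120°)/Cl(180°) gauche 2.7; iPr(240°)/Br(300°) gauche 3.6; iPr(240°)/Cl(180°) gauche 4.2 → 21.0 kJ/mol.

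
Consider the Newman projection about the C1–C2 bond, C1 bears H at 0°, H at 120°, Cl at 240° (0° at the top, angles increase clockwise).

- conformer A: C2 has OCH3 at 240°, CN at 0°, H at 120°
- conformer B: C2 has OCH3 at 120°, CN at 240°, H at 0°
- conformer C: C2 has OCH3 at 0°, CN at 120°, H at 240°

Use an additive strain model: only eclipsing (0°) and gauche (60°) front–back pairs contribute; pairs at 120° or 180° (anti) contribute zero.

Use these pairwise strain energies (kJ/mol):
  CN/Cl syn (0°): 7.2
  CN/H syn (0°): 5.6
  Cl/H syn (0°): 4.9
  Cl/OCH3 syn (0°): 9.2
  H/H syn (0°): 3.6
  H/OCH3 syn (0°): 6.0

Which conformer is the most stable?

C

A (eclipsed): H(0°)/CN(0°) eclipsed 5.6; H(120°)/H(120°) eclipsed 3.6; Cl(240°)/OCH3(240°) eclipsed 9.2 → 18.4 kJ/mol.
B (eclipsed): H(0°)/H(0°) eclipsed 3.6; H(120°)/OCH3(120°) eclipsed 6.0; Cl(240°)/CN(240°) eclipsed 7.2 → 16.8 kJ/mol.
C (eclipsed): H(0°)/OCH3(0°) eclipsed 6.0; H(120°)/CN(120°) eclipsed 5.6; Cl(240°)/H(240°) eclipsed 4.9 → 16.5 kJ/mol.
C has the lowest total (16.5 kJ/mol).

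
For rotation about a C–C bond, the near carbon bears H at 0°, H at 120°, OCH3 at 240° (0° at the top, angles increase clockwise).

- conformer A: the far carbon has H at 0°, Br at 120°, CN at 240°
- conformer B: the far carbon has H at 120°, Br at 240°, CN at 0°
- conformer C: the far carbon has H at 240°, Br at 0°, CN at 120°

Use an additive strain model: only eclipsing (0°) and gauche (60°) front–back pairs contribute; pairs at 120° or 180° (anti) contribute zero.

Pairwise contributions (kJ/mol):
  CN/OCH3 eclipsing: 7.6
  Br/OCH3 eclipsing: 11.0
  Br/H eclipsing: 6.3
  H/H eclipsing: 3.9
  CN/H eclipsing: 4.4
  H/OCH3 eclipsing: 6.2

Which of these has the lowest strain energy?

C

A (eclipsed): H(0°)/H(0°) eclipsed 3.9; H(120°)/Br(120°) eclipsed 6.3; OCH3(240°)/CN(240°) eclipsed 7.6 → 17.8 kJ/mol.
B (eclipsed): H(0°)/CN(0°) eclipsed 4.4; H(120°)/H(120°) eclipsed 3.9; OCH3(240°)/Br(240°) eclipsed 11.0 → 19.3 kJ/mol.
C (eclipsed): H(0°)/Br(0°) eclipsed 6.3; H(120°)/CN(120°) eclipsed 4.4; OCH3(240°)/H(240°) eclipsed 6.2 → 16.9 kJ/mol.
C has the lowest total (16.9 kJ/mol).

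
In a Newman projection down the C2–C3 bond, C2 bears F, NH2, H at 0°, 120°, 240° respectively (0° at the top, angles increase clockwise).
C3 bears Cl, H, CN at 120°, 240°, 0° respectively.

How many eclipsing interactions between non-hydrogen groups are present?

2

Non-H eclipsing pairs: F(0°)/CN(0°); NH2(120°)/Cl(120°) — 2 interactions.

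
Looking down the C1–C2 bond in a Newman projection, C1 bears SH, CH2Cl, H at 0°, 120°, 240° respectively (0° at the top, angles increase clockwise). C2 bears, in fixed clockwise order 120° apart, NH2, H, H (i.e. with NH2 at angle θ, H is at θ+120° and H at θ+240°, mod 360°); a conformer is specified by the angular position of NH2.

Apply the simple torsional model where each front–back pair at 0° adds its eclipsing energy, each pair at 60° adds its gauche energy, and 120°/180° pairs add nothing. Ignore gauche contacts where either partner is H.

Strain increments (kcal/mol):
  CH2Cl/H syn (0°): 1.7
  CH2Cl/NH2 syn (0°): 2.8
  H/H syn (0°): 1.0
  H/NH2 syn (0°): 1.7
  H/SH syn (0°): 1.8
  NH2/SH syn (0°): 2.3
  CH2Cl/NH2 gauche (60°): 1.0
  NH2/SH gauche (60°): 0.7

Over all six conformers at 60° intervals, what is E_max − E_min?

NH2 at 0° is eclipsed. SH at 0° is eclipsed with NH2 at 0° (2.3); CH2Cl at 120° is eclipsed with H at 120° (1.7); H at 240° is eclipsed with H at 240° (1.0). Total 5.0 kcal/mol.
NH2 at 60° is staggered. SH at 0° is gauche with NH2 at 60° (0.7); CH2Cl at 120° is gauche with NH2 at 60° (1.0). Total 1.7 kcal/mol.
NH2 at 120° is eclipsed. SH at 0° is eclipsed with H at 0° (1.8); CH2Cl at 120° is eclipsed with NH2 at 120° (2.8); H at 240° is eclipsed with H at 240° (1.0). Total 5.6 kcal/mol.
NH2 at 180° is staggered. CH2Cl at 120° is gauche with NH2 at 180° (1.0). Total 1.0 kcal/mol.
NH2 at 240° is eclipsed. SH at 0° is eclipsed with H at 0° (1.8); CH2Cl at 120° is eclipsed with H at 120° (1.7); H at 240° is eclipsed with NH2 at 240° (1.7). Total 5.2 kcal/mol.
NH2 at 300° is staggered. SH at 0° is gauche with NH2 at 300° (0.7). Total 0.7 kcal/mol.
Max at 120° (5.6 kcal/mol), min at 300° (0.7 kcal/mol); barrier = 4.9 kcal/mol.

4.9 kcal/mol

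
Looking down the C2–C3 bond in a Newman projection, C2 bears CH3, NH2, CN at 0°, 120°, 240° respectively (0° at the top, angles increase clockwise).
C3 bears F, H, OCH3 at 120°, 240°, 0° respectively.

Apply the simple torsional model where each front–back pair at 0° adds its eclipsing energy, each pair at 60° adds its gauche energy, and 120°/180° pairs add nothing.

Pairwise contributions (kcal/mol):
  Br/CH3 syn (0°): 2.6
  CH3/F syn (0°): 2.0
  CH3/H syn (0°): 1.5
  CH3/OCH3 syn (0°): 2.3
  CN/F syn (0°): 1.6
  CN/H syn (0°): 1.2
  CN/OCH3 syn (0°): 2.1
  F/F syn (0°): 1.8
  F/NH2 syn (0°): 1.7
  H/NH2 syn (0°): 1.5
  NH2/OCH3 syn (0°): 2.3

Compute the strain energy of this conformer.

5.2 kcal/mol

This conformer (eclipsed): CH3–OCH3 eclipsed, NH2–F eclipsed, CN–H eclipsed; 2.3 + 1.7 + 1.2 = 5.2 kcal/mol.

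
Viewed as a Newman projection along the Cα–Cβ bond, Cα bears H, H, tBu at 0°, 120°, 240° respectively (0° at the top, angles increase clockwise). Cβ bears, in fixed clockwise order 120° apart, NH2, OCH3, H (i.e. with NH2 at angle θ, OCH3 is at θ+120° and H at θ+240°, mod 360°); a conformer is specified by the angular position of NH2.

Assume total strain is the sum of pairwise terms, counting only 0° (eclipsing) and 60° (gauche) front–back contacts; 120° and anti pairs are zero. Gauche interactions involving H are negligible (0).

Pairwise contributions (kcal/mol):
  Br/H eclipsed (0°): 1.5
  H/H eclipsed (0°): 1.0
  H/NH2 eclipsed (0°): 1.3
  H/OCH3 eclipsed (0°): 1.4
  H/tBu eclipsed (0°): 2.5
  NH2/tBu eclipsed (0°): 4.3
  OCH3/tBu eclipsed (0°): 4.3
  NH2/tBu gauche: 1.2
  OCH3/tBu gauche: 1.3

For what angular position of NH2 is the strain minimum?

300°

NH2 at 0° (eclipsed): H(0°)/NH2(0°) eclipsed 1.3; H(120°)/OCH3(120°) eclipsed 1.4; tBu(240°)/H(240°) eclipsed 2.5 → 5.2 kcal/mol.
NH2 at 60° (staggered): tBu(240°)/OCH3(180°) gauche 1.3 → 1.3 kcal/mol.
NH2 at 120° (eclipsed): H(0°)/H(0°) eclipsed 1.0; H(120°)/NH2(120°) eclipsed 1.3; tBu(240°)/OCH3(240°) eclipsed 4.3 → 6.6 kcal/mol.
NH2 at 180° (staggered): tBu(240°)/NH2(180°) gauche 1.2; tBu(240°)/OCH3(300°) gauche 1.3 → 2.5 kcal/mol.
NH2 at 240° (eclipsed): H(0°)/OCH3(0°) eclipsed 1.4; H(120°)/H(120°) eclipsed 1.0; tBu(240°)/NH2(240°) eclipsed 4.3 → 6.7 kcal/mol.
NH2 at 300° (staggered): tBu(240°)/NH2(300°) gauche 1.2 → 1.2 kcal/mol.
The minimum (1.2 kcal/mol) occurs with NH2 at 300°.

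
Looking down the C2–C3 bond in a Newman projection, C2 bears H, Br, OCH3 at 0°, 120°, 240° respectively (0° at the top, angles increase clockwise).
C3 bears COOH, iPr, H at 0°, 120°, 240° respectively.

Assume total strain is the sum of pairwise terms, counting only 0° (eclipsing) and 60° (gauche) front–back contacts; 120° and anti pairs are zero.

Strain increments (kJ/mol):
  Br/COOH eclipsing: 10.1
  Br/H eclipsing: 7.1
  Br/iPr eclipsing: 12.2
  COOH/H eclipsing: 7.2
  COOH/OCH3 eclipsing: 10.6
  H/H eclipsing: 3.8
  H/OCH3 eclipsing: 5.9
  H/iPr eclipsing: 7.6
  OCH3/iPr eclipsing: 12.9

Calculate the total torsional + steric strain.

25.3 kJ/mol

This conformer (eclipsed): H–COOH eclipsed, Br–iPr eclipsed, OCH3–H eclipsed; 7.2 + 12.2 + 5.9 = 25.3 kJ/mol.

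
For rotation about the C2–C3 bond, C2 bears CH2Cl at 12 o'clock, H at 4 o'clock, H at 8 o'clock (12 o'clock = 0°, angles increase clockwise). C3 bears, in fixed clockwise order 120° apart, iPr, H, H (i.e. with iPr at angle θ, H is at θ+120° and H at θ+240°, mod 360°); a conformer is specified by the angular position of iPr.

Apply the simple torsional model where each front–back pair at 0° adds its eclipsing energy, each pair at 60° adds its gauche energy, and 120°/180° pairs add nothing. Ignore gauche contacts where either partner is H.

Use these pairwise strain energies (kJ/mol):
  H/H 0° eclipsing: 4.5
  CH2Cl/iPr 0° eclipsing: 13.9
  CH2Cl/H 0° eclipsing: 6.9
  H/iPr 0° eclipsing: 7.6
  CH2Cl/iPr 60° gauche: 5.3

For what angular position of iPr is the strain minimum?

iPr at 0° is eclipsed. CH2Cl at 0° is eclipsed with iPr at 0° (13.9); H at 120° is eclipsed with H at 120° (4.5); H at 240° is eclipsed with H at 240° (4.5). Total 22.9 kJ/mol.
iPr at 60° is staggered. CH2Cl at 0° is gauche with iPr at 60° (5.3). Total 5.3 kJ/mol.
iPr at 120° is eclipsed. CH2Cl at 0° is eclipsed with H at 0° (6.9); H at 120° is eclipsed with iPr at 120° (7.6); H at 240° is eclipsed with H at 240° (4.5). Total 19.0 kJ/mol.
iPr at 180° (staggered): no non-H gauche contacts → 0.0 kJ/mol.
iPr at 240° is eclipsed. CH2Cl at 0° is eclipsed with H at 0° (6.9); H at 120° is eclipsed with H at 120° (4.5); H at 240° is eclipsed with iPr at 240° (7.6). Total 19.0 kJ/mol.
iPr at 300° is staggered. CH2Cl at 0° is gauche with iPr at 300° (5.3). Total 5.3 kJ/mol.
The minimum (0.0 kJ/mol) occurs with iPr at 180°.

180°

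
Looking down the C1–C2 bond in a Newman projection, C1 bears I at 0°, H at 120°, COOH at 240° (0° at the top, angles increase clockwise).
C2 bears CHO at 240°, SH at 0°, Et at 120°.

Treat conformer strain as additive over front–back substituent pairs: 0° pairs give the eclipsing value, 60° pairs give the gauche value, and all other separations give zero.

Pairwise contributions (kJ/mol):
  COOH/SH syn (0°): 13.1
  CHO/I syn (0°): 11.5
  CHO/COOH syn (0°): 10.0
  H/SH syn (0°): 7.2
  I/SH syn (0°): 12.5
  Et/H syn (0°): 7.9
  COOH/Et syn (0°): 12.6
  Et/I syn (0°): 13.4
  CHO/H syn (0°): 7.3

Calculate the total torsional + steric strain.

This conformer (eclipsed): I(0°)/SH(0°) eclipsed 12.5; H(120°)/Et(120°) eclipsed 7.9; COOH(240°)/CHO(240°) eclipsed 10.0 → 30.4 kJ/mol.

30.4 kJ/mol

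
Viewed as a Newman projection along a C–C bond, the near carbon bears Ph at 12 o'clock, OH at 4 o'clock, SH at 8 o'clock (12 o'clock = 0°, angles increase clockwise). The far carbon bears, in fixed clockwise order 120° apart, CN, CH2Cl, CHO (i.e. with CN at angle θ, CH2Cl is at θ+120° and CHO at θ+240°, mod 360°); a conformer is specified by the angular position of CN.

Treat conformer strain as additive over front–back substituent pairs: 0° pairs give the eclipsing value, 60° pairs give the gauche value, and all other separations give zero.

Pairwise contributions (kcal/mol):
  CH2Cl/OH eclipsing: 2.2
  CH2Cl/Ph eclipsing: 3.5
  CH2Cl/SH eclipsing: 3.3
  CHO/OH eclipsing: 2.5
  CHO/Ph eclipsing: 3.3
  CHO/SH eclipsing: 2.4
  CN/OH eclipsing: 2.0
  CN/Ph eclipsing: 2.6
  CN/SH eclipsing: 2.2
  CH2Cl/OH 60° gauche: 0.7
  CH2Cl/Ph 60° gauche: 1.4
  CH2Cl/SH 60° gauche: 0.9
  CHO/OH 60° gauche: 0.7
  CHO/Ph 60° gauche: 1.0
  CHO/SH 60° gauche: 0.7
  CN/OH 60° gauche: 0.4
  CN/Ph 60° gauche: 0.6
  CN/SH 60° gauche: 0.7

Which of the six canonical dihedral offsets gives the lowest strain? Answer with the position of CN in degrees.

CN at 0° (eclipsed): Ph–CN eclipsed, OH–CH2Cl eclipsed, SH–CHO eclipsed; 2.6 + 2.2 + 2.4 = 7.2 kcal/mol.
CN at 60° (staggered): Ph–CN gauche, Ph–CHO gauche, OH–CN gauche, OH–CH2Cl gauche, SH–CH2Cl gauche, SH–CHO gauche; 0.6 + 1.0 + 0.4 + 0.7 + 0.9 + 0.7 = 4.3 kcal/mol.
CN at 120° (eclipsed): Ph–CHO eclipsed, OH–CN eclipsed, SH–CH2Cl eclipsed; 3.3 + 2.0 + 3.3 = 8.6 kcal/mol.
CN at 180° (staggered): Ph–CH2Cl gauche, Ph–CHO gauche, OH–CN gauche, OH–CHO gauche, SH–CN gauche, SH–CH2Cl gauche; 1.4 + 1.0 + 0.4 + 0.7 + 0.7 + 0.9 = 5.1 kcal/mol.
CN at 240° (eclipsed): Ph–CH2Cl eclipsed, OH–CHO eclipsed, SH–CN eclipsed; 3.5 + 2.5 + 2.2 = 8.2 kcal/mol.
CN at 300° (staggered): Ph–CN gauche, Ph–CH2Cl gauche, OH–CH2Cl gauche, OH–CHO gauche, SH–CN gauche, SH–CHO gauche; 0.6 + 1.4 + 0.7 + 0.7 + 0.7 + 0.7 = 4.8 kcal/mol.
The minimum (4.3 kcal/mol) occurs with CN at 60°.

60°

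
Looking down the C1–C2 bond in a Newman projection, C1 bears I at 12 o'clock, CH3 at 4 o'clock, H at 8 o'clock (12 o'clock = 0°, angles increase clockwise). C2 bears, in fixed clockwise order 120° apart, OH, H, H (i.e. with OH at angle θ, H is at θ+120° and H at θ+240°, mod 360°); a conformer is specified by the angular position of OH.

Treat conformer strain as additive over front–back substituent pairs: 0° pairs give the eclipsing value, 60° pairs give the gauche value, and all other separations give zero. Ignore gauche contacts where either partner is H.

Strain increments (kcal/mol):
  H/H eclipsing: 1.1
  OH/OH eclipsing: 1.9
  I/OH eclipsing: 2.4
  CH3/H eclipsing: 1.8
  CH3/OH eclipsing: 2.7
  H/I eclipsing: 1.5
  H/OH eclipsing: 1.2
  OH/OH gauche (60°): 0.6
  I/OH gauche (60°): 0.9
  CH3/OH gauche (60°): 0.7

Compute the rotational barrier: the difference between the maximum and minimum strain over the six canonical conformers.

OH at 0° is eclipsed. I at 0° is eclipsed with OH at 0° (2.4); CH3 at 120° is eclipsed with H at 120° (1.8); H at 240° is eclipsed with H at 240° (1.1). Total 5.3 kcal/mol.
OH at 60° is staggered. I at 0° is gauche with OH at 60° (0.9); CH3 at 120° is gauche with OH at 60° (0.7). Total 1.6 kcal/mol.
OH at 120° is eclipsed. I at 0° is eclipsed with H at 0° (1.5); CH3 at 120° is eclipsed with OH at 120° (2.7); H at 240° is eclipsed with H at 240° (1.1). Total 5.3 kcal/mol.
OH at 180° is staggered. CH3 at 120° is gauche with OH at 180° (0.7). Total 0.7 kcal/mol.
OH at 240° is eclipsed. I at 0° is eclipsed with H at 0° (1.5); CH3 at 120° is eclipsed with H at 120° (1.8); H at 240° is eclipsed with OH at 240° (1.2). Total 4.5 kcal/mol.
OH at 300° is staggered. I at 0° is gauche with OH at 300° (0.9). Total 0.9 kcal/mol.
Max at 0° (5.3 kcal/mol), min at 180° (0.7 kcal/mol); barrier = 4.6 kcal/mol.

4.6 kcal/mol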